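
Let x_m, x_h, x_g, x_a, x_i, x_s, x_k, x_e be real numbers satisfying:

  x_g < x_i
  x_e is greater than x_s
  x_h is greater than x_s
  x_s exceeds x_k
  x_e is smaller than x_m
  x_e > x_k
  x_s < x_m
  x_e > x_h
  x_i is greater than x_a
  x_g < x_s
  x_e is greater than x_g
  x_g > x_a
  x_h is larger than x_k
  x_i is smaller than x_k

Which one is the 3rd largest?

x_h

The consecutive relations fix a unique order: x_a < x_g < x_i < x_k < x_s < x_h < x_e < x_m.
The 3rd largest is x_h.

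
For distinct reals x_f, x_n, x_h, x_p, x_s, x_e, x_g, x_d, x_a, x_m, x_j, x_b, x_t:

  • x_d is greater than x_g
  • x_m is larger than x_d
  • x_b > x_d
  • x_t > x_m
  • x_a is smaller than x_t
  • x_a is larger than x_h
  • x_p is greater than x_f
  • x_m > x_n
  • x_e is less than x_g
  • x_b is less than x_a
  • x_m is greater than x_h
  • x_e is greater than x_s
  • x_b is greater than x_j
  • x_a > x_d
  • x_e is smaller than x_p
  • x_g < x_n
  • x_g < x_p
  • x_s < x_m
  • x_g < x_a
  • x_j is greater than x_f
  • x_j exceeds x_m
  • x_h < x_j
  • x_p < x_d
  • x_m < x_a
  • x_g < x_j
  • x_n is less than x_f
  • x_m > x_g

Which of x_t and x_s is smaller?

x_s

x_s < x_e and x_e < x_g give x_s < x_g.
Then x_g < x_n extends the chain to x_n.
With x_n < x_f: x_s < x_e < x_g < x_n < x_f.
Then x_f < x_p extends the chain to x_p.
With x_p < x_d: x_s < x_e < x_g < x_n < x_f < x_p < x_d.
Then x_d < x_m extends the chain to x_m.
With x_m < x_j: x_s < x_e < x_g < x_n < x_f < x_p < x_d < x_m < x_j.
With x_j < x_b: x_s < x_e < x_g < x_n < x_f < x_p < x_d < x_m < x_j < x_b.
With x_b < x_a: x_s < x_e < x_g < x_n < x_f < x_p < x_d < x_m < x_j < x_b < x_a.
With x_a < x_t: x_s < x_e < x_g < x_n < x_f < x_p < x_d < x_m < x_j < x_b < x_a < x_t.
So x_s < x_t; x_s is the smaller of the two.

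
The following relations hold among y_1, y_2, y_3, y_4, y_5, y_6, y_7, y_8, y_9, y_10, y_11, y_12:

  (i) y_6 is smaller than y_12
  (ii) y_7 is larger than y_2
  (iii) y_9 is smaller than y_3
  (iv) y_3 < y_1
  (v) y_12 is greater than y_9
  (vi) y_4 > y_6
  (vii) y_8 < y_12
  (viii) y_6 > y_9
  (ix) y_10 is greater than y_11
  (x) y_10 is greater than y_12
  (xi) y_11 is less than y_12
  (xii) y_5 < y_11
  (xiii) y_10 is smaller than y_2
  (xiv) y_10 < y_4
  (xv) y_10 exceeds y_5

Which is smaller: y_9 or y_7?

y_9 < y_6 < y_12 < y_10 < y_2 < y_7, by transitivity through y_6, y_12, y_10, y_2.
So y_9 < y_7; y_9 is the smaller of the two.

y_9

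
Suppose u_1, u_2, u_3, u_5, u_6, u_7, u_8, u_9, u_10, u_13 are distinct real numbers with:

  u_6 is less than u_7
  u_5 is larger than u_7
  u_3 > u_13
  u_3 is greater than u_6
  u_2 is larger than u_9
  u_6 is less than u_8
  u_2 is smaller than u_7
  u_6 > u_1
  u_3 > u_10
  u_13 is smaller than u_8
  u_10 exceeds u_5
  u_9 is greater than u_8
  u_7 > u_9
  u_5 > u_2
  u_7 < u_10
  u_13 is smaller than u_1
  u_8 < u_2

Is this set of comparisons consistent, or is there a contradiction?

The single ordering u_13 < u_1 < u_6 < u_8 < u_9 < u_2 < u_7 < u_5 < u_10 < u_3 satisfies every listed relation, so no contradiction arises.

consistent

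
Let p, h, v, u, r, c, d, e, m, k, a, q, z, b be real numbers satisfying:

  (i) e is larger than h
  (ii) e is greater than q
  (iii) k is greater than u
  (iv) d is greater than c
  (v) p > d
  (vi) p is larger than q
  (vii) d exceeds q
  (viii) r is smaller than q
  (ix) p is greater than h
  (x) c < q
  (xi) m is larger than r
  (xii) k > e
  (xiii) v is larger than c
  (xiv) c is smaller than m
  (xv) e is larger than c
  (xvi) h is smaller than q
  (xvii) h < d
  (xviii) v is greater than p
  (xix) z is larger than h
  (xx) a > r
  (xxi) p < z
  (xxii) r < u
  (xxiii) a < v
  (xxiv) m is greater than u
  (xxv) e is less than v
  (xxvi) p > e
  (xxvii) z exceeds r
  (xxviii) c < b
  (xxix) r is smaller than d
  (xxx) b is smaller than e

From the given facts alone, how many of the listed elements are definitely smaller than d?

4

Directly below d: r, h, c, q.
Nothing else is reachable below d; 4 in all.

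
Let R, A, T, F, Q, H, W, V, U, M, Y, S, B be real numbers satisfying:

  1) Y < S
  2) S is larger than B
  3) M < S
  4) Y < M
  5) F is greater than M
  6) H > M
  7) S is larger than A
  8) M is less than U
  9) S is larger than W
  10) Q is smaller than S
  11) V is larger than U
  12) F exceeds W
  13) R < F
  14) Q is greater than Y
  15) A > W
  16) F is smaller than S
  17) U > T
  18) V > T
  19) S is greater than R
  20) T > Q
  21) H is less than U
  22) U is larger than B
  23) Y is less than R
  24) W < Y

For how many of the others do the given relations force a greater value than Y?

9

From Y the given relations immediately reach Q, M, R, S.
From those, H, T, U, F — 8 in total.
From those, V — 9 in total.
Nothing else is reachable above Y; 9 in all.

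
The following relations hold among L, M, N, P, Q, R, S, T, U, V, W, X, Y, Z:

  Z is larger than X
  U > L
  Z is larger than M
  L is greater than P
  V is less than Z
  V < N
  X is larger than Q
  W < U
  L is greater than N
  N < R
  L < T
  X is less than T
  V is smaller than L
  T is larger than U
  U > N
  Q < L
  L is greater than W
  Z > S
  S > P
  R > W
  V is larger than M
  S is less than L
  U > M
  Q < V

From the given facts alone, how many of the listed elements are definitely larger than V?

The elements the relations force above V are N, L, U, Z, T, R — no chain reaches any other.
That is 6.

6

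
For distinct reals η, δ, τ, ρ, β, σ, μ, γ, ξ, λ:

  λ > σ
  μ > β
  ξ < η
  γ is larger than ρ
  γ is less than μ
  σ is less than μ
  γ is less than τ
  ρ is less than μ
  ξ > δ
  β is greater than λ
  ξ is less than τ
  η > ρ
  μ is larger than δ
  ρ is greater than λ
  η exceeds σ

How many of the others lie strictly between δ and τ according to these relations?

1

Chaining upward from δ reaches: ξ, η, μ.
Chaining downward from τ reaches: σ, λ, ρ, ξ, γ.
Strictly between δ and τ are those in both lists: ξ — 1 element.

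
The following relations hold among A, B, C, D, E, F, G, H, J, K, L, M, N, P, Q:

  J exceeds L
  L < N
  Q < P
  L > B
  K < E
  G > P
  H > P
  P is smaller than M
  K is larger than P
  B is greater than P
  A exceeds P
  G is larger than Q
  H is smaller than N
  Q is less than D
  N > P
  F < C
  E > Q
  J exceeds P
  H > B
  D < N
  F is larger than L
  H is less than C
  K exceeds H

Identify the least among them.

Q

Chaining upward from Q: directly above it, P, G, D, E; then B, M, H, K, A, J, N; then L, C; then F.
That covers every other element, and nothing is given below Q, so Q is the least.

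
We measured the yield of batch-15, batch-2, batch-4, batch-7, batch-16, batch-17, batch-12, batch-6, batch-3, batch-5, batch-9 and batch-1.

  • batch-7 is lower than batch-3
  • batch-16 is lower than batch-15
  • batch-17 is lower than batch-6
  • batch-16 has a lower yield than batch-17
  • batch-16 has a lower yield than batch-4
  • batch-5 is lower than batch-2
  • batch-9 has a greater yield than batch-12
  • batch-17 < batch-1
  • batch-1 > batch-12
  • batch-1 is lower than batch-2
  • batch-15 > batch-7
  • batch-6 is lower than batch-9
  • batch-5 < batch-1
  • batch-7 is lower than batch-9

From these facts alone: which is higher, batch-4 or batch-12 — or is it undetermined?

Following every chain through batch-12: above batch-12 we get batch-1, batch-9, batch-2.
batch-4 is not reached, and no chain runs the other way from batch-4 to batch-12.
So the given relations leave the order of batch-12 and batch-4 undetermined.

undetermined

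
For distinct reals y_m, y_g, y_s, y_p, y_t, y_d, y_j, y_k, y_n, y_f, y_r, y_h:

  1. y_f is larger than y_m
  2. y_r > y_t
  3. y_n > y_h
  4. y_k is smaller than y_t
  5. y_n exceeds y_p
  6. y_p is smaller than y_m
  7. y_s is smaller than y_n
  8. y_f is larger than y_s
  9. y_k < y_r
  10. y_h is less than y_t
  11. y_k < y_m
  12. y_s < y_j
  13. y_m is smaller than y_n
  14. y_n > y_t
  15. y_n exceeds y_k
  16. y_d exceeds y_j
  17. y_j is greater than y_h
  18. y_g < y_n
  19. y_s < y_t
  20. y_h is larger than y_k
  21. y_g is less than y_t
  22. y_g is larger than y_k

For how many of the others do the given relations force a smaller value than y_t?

4

From y_t the given relations immediately reach y_k, y_s, y_h, y_g.
No other element is forced below y_t by the given relations, so the count is 4.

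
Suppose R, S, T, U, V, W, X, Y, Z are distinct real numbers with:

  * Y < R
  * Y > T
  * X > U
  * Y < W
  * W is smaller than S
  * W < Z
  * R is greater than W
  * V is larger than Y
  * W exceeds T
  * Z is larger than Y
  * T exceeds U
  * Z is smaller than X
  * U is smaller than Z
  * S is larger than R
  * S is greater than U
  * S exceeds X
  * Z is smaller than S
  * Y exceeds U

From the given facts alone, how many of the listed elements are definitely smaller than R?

From R the given relations immediately reach Y, W.
From those, U, T — 4 in total.
Nothing else is reachable below R; 4 in all.

4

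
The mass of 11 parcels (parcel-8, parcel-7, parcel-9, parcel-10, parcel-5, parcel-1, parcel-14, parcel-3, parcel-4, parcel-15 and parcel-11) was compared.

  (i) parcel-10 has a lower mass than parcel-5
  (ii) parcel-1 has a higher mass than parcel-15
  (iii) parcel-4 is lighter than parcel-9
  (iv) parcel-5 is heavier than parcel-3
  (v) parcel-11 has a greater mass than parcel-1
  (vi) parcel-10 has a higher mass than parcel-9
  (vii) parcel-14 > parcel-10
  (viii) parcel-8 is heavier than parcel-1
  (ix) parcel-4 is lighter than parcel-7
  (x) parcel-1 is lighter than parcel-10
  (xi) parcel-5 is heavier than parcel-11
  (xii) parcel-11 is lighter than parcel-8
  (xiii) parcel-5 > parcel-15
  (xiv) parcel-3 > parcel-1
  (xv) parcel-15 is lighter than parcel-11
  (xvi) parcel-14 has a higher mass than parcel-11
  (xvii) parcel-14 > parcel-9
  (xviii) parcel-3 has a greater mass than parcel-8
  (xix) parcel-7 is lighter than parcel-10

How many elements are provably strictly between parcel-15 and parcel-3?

Chaining upward from parcel-15 reaches: parcel-1, parcel-11, parcel-8, parcel-10, parcel-14, parcel-5.
Chaining downward from parcel-3 reaches: parcel-1, parcel-11, parcel-8.
Strictly between parcel-15 and parcel-3 are those in both lists: parcel-1, parcel-11, parcel-8 — 3 elements.

3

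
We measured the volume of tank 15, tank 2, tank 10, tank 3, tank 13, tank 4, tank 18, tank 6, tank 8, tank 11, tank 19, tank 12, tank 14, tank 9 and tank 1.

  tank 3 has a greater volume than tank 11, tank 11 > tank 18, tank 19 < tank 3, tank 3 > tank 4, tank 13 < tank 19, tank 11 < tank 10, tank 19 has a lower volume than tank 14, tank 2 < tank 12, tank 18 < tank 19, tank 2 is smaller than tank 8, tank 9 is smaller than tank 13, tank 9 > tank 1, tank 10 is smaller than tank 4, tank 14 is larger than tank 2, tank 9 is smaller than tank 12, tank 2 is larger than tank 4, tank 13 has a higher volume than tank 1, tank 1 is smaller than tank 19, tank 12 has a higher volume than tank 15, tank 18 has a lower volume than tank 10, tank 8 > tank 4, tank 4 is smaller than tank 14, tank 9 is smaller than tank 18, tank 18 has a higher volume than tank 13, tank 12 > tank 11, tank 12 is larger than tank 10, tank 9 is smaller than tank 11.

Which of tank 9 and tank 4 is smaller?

tank 9

Following the relations from tank 9: tank 9 < tank 13 < tank 18 < tank 11 < tank 10 < tank 4.
So tank 9 < tank 4; tank 9 is the smaller of the two.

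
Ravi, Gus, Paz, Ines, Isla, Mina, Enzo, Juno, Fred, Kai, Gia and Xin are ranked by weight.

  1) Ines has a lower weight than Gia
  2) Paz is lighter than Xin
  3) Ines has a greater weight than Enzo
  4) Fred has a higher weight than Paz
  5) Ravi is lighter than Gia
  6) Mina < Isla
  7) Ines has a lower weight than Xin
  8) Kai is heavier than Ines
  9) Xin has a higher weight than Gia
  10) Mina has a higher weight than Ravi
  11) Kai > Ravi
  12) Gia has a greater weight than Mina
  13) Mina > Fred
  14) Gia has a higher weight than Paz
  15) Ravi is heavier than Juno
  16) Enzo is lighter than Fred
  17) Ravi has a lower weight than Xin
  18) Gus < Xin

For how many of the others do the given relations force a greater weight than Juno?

From Juno the given relations immediately reach Ravi.
From those, Kai, Mina, Gia, Xin — 5 in total.
From those, Isla — 6 in total.
No other element is forced above Juno by the given relations, so the count is 6.

6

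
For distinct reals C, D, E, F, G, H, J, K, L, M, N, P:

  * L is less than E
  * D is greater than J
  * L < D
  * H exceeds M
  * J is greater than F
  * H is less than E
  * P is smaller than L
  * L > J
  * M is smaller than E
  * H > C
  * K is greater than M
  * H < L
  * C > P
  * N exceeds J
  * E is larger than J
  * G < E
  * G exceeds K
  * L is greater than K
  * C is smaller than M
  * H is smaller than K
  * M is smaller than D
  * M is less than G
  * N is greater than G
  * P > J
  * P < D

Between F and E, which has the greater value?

E

Following the relations from F: F < J < P < C < M < H < K < G < E.
So F < E; E is the larger of the two.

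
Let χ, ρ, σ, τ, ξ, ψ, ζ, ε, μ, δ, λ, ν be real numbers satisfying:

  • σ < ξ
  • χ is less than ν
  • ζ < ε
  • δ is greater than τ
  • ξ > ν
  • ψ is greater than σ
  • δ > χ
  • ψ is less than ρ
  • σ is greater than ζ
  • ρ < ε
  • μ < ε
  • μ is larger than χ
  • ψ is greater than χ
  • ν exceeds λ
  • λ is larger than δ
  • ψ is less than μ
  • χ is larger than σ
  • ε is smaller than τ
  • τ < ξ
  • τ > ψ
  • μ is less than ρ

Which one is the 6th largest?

Chaining the given pairs: ζ < σ < χ < ψ < μ < ρ < ε < τ < δ < λ < ν < ξ.
Counting 6 from the largest end gives ε.

ε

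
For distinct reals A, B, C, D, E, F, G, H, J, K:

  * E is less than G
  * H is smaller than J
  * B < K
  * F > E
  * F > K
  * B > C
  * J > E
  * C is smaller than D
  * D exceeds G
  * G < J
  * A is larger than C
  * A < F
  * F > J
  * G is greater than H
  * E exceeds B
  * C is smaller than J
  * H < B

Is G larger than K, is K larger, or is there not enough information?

Following every chain through K: above K we get F; below K we get H, C, B.
G is not reached, and no chain runs the other way from G to K.
So the given relations leave the order of K and G undetermined.

undetermined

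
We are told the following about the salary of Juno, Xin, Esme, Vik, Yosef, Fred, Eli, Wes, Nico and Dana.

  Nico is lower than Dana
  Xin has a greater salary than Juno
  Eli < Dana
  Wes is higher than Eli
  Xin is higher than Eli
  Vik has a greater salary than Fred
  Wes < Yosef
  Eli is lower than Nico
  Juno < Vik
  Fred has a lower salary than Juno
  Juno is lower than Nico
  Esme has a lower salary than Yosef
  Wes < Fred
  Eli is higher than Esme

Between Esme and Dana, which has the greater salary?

Esme < Eli < Wes < Fred < Juno < Nico < Dana, by transitivity through Eli, Wes, Fred, Juno, Nico.
So Esme < Dana; Dana is the higher of the two.

Dana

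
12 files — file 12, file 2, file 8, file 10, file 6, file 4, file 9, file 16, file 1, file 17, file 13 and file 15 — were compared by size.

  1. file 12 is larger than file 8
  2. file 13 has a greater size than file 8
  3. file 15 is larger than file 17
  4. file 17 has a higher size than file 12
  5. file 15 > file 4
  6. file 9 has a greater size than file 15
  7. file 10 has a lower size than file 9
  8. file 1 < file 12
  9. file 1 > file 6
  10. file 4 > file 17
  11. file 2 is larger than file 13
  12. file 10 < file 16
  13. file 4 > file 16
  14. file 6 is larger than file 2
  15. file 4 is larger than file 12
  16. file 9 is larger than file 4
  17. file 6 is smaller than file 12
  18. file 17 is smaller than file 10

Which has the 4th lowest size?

file 6

The consecutive relations fix a unique order: file 8 < file 13 < file 2 < file 6 < file 1 < file 12 < file 17 < file 10 < file 16 < file 4 < file 15 < file 9.
The 4th smallest is file 6.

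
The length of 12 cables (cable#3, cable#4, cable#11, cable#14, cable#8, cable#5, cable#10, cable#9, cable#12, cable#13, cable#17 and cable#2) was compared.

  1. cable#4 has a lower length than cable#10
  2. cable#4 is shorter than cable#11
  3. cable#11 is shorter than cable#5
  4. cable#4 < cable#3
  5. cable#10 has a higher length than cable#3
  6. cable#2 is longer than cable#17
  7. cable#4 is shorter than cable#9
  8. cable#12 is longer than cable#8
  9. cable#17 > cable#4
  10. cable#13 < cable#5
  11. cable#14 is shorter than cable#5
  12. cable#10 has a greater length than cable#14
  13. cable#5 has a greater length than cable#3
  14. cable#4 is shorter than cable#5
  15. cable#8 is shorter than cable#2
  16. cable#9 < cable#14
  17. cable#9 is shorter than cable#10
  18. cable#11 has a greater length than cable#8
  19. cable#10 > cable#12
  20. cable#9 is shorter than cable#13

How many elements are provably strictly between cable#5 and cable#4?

The relations place cable#4 below cable#5. An element lies strictly between them when it is forced above cable#4 and also forced below cable#5.
Above cable#4: {cable#11, cable#9, cable#17, cable#14, cable#13, cable#3, cable#10, cable#2}. Below cable#5: {cable#8, cable#11, cable#9, cable#14, cable#13, cable#3}.
Intersection: {cable#11, cable#9, cable#14, cable#13, cable#3} — 5.

5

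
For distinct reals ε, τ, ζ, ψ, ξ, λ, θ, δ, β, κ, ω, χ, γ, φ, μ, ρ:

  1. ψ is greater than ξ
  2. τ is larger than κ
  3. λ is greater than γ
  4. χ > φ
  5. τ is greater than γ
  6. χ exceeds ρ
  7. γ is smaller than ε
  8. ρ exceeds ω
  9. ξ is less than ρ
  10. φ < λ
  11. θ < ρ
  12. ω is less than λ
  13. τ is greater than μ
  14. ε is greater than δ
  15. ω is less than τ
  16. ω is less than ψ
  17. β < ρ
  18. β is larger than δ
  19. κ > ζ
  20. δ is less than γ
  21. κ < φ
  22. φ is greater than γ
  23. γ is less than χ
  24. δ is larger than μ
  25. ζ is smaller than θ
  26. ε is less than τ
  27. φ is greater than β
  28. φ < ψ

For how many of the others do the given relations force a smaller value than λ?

8

The elements the relations force below λ are ω, μ, ζ, δ, β, γ, κ, φ — no chain reaches any other.
That is 8.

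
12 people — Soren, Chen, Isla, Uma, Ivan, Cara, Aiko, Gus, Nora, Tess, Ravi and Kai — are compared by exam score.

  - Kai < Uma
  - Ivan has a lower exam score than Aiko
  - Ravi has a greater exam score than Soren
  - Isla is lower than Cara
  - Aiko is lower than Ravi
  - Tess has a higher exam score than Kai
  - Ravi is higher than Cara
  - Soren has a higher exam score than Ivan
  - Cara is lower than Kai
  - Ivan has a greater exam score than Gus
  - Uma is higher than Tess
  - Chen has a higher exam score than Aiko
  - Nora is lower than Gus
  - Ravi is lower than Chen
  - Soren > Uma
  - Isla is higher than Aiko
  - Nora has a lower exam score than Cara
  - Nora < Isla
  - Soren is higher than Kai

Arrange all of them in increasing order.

The consecutive links are each given: Nora < Gus; Gus < Ivan; Ivan < Aiko; Aiko < Isla; Isla < Cara; Cara < Kai; Kai < Tess; Tess < Uma; Uma < Soren; Soren < Ravi; Ravi < Chen.

Nora < Gus < Ivan < Aiko < Isla < Cara < Kai < Tess < Uma < Soren < Ravi < Chen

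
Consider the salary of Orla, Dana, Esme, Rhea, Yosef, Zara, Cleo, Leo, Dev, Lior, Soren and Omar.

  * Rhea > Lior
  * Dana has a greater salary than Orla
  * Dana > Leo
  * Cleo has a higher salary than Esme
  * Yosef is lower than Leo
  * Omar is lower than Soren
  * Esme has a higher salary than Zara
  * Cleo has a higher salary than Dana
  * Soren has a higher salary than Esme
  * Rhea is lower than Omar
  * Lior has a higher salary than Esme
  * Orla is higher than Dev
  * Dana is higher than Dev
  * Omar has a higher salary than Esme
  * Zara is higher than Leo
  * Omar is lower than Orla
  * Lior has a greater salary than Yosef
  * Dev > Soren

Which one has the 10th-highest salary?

Zara

The consecutive relations fix a unique order: Yosef < Leo < Zara < Esme < Lior < Rhea < Omar < Soren < Dev < Orla < Dana < Cleo.
Counting 10 from the largest end gives Zara.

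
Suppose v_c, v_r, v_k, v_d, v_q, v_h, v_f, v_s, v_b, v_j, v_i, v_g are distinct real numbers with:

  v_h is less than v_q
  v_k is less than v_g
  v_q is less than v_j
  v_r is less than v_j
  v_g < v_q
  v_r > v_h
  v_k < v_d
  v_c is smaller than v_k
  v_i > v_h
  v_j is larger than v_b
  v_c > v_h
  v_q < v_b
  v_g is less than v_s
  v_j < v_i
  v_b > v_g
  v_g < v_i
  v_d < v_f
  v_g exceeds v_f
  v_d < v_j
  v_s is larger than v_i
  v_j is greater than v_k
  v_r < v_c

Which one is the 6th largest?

v_g

The consecutive relations fix a unique order: v_h < v_r < v_c < v_k < v_d < v_f < v_g < v_q < v_b < v_j < v_i < v_s.
The 6th largest is v_g.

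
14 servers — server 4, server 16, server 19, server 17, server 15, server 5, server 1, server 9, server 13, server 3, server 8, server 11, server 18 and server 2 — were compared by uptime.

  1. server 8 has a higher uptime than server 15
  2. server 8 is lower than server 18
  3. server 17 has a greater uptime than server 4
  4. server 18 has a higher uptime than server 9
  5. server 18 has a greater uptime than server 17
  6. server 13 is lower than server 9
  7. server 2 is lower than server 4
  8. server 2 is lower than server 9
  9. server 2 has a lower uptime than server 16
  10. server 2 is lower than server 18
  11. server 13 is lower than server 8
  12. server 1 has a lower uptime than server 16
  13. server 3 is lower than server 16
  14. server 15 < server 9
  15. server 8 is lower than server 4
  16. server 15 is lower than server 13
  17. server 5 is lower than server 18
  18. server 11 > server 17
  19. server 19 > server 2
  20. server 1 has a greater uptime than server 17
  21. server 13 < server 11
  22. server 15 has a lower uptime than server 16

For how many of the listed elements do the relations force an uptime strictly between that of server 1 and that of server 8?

Chaining upward from server 8 reaches: server 4, server 17, server 18, server 16, server 11.
Chaining downward from server 1 reaches: server 15, server 13, server 2, server 4, server 17.
Strictly between server 8 and server 1 are those in both lists: server 4, server 17 — 2 elements.

2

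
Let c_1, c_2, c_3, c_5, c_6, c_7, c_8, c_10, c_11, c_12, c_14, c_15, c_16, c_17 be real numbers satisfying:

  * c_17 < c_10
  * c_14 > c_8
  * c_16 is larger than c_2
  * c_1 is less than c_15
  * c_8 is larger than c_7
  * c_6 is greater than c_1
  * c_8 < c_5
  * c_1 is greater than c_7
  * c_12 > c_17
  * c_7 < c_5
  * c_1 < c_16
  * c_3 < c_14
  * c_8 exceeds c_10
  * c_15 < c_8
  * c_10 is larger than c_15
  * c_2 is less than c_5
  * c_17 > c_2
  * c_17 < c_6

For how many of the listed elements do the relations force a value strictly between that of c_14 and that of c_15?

2

Chaining upward from c_15 reaches: c_10, c_8, c_5.
Chaining downward from c_14 reaches: c_2, c_7, c_3, c_1, c_17, c_10, c_8.
Strictly between c_15 and c_14 are those in both lists: c_10, c_8 — 2 elements.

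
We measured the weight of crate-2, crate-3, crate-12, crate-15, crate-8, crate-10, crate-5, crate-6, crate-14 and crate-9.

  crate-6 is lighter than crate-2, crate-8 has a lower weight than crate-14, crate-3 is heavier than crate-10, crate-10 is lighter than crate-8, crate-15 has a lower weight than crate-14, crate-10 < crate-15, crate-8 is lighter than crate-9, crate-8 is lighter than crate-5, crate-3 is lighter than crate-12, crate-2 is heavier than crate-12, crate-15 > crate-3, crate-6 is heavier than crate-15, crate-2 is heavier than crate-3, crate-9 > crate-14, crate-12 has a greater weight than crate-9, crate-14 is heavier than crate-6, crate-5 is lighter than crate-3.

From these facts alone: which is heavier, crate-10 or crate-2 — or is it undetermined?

crate-2

Chaining the given relations: crate-10 < crate-8 < crate-5 < crate-3 < crate-15 < crate-6 < crate-14 < crate-9 < crate-12 < crate-2.
So crate-2 is heavier.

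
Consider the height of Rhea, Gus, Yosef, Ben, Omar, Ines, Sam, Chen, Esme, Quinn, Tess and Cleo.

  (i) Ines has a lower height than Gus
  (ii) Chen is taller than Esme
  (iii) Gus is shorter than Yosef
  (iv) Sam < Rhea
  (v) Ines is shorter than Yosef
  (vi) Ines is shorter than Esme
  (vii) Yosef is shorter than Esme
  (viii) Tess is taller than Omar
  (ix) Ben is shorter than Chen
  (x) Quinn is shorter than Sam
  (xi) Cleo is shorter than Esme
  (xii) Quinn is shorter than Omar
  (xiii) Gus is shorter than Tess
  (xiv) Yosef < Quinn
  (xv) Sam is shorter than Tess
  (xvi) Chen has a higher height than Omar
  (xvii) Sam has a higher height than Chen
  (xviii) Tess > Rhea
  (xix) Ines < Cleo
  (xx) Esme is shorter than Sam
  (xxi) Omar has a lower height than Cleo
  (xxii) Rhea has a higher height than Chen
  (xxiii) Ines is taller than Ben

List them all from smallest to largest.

Each adjacent pair is fixed by a given relation: Ben < Ines; Ines < Gus; Gus < Yosef; Yosef < Quinn; Quinn < Omar; Omar < Cleo; Cleo < Esme; Esme < Chen; Chen < Sam; Sam < Rhea; Rhea < Tess. Chaining them end to end gives the full order.

Ben < Ines < Gus < Yosef < Quinn < Omar < Cleo < Esme < Chen < Sam < Rhea < Tess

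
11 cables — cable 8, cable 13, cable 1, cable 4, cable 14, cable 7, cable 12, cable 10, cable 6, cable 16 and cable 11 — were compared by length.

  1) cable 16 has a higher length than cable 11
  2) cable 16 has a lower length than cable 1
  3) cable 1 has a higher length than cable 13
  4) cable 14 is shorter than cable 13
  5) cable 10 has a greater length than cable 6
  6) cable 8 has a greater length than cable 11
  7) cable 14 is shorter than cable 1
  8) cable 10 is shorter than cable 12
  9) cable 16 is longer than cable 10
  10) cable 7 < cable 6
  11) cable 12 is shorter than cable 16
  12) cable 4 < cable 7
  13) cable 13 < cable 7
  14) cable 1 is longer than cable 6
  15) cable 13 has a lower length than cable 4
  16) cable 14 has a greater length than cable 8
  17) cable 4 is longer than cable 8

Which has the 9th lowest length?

cable 12

Chaining the given pairs: cable 11 < cable 8 < cable 14 < cable 13 < cable 4 < cable 7 < cable 6 < cable 10 < cable 12 < cable 16 < cable 1.
Counting 9 from the smallest end gives cable 12.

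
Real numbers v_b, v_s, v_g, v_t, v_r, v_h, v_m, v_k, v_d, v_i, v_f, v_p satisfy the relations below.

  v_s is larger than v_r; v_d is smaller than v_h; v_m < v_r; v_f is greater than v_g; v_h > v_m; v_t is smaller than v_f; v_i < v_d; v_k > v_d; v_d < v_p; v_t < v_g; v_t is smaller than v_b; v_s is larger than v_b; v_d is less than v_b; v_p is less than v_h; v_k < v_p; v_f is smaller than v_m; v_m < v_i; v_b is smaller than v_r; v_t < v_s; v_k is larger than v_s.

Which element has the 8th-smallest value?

v_r

The consecutive relations fix a unique order: v_t < v_g < v_f < v_m < v_i < v_d < v_b < v_r < v_s < v_k < v_p < v_h.
The 8th smallest is v_r.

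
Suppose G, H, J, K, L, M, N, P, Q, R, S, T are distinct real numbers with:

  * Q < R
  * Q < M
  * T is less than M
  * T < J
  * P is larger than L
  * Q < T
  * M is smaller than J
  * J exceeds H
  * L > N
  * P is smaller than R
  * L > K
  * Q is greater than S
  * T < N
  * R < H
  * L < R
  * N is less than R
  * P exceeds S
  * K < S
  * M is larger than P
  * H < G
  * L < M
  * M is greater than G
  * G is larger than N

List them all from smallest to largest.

K < S < Q < T < N < L < P < R < H < G < M < J

Each adjacent pair is fixed by a given relation: K < S; S < Q; Q < T; T < N; N < L; L < P; P < R; R < H; H < G; G < M; M < J. Chaining them end to end gives the full order.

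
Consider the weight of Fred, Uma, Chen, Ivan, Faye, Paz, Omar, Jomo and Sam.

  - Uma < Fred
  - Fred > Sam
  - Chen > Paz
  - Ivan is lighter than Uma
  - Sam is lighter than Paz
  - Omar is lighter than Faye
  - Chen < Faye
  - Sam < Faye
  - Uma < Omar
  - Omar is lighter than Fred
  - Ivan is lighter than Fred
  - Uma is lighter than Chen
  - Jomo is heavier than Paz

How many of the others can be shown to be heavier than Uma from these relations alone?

4

Directly above Uma: Omar, Chen, Fred.
One step further: Faye (4 so far).
Nothing else is reachable above Uma; 4 in all.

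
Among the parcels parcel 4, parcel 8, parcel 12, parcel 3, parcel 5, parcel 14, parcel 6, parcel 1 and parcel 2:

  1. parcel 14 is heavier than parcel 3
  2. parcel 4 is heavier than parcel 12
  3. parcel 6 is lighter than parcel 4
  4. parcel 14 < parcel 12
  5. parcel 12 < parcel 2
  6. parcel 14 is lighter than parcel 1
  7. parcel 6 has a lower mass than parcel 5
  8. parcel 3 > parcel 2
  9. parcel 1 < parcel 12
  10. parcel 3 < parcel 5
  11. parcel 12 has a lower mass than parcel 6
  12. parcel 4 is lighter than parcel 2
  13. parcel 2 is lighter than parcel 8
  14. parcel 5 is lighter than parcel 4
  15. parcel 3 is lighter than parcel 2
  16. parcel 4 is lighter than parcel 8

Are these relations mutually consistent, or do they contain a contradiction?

We have parcel 2 < parcel 3 stated directly, yet also parcel 3 < parcel 14 < parcel 1 < parcel 12 < parcel 6 < parcel 5 < parcel 4 < parcel 2 by chaining the others — so parcel 3 < parcel 2. Contradiction.

inconsistent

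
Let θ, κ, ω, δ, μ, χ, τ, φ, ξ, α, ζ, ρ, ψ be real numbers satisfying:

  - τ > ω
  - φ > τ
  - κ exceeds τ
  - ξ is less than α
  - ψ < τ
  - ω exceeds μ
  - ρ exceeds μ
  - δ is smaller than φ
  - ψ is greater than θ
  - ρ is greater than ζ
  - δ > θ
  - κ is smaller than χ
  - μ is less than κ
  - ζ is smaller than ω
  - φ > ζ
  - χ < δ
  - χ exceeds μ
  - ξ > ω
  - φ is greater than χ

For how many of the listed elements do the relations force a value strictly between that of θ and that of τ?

1

Chaining upward from θ reaches: ψ, κ, χ, δ, φ.
Chaining downward from τ reaches: ψ, ζ, μ, ω.
Strictly between θ and τ are those in both lists: ψ — 1 element.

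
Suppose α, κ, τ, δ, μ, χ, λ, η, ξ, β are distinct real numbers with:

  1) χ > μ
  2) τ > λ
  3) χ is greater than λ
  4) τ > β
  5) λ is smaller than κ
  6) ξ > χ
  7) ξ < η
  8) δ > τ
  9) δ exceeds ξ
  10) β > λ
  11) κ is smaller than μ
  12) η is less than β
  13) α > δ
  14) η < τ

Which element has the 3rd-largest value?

Piecing the relations together gives one ordering: λ < κ < μ < χ < ξ < η < β < τ < δ < α.
The 3rd largest is τ.

τ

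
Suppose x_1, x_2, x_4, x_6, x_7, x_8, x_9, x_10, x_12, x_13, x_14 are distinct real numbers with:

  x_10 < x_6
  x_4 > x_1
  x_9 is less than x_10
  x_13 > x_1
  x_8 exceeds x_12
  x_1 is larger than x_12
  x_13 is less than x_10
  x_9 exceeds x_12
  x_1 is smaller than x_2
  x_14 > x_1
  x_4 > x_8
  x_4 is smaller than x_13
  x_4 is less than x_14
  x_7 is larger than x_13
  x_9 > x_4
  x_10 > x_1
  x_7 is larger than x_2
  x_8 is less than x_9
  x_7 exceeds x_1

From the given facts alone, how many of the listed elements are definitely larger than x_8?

7

From x_8 the given relations immediately reach x_4, x_9.
From those, x_13, x_10, x_14 — 5 in total.
From those, x_7, x_6 — 7 in total.
No other element is forced above x_8 by the given relations, so the count is 7.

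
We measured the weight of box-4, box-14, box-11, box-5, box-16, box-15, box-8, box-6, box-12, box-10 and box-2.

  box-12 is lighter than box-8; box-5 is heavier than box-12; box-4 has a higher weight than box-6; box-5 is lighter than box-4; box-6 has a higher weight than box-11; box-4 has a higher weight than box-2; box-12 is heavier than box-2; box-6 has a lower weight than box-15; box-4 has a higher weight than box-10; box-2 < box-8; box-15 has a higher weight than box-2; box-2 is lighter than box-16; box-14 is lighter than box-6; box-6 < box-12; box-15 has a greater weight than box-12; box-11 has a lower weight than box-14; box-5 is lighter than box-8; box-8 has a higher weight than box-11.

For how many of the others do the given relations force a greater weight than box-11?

7

From box-11 the given relations immediately reach box-14, box-6, box-8.
From those, box-12, box-4, box-15 — 6 in total.
From those, box-5 — 7 in total.
No other element is forced above box-11 by the given relations, so the count is 7.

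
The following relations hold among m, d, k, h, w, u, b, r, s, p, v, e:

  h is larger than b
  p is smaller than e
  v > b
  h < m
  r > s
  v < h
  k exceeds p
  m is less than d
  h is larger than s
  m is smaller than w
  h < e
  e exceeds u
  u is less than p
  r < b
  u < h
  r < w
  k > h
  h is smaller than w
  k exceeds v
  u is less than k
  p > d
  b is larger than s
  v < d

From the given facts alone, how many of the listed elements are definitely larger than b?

8

Directly above b: v, h.
One step further: m, d, k, w, e (7 so far).
One step further: p (8 so far).
No other element is forced above b by the given relations, so the count is 8.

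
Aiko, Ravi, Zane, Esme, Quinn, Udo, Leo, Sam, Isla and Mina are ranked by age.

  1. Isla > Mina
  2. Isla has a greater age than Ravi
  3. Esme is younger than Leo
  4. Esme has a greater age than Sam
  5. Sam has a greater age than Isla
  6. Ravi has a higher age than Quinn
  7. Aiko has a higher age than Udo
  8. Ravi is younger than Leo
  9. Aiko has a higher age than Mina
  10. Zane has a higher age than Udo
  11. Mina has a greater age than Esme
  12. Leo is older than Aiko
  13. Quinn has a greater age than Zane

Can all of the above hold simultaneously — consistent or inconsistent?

inconsistent

Chaining the given relations yields Isla < Sam < Esme < Mina, so Isla < Mina. But one relation states Mina < Isla. These cannot both hold.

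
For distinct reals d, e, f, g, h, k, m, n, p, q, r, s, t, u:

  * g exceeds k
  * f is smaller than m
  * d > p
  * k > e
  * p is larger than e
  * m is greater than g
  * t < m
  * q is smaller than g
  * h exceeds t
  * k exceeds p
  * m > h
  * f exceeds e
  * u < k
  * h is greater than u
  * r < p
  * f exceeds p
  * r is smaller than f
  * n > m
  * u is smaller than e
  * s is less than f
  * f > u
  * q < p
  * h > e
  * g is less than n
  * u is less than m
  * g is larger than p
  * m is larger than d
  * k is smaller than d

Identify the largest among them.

Chaining downward from n: directly below it, g, m; then q, u, p, f, k, d, t, h; then r, e, s.
That covers every other element, and nothing is given above n, so n is the largest.

n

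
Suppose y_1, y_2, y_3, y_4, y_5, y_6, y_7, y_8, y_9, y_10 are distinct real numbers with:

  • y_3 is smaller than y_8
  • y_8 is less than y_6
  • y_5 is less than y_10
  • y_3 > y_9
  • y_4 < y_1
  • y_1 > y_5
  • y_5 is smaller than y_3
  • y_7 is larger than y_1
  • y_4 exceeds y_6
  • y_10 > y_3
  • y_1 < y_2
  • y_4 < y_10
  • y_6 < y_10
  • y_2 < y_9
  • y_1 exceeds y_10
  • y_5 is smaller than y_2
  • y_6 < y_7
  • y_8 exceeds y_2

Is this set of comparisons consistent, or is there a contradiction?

Chaining the given relations yields y_2 < y_9 < y_3 < y_8 < y_6 < y_4 < y_10 < y_1, so y_2 < y_1. But one relation states y_1 < y_2. These cannot both hold.

inconsistent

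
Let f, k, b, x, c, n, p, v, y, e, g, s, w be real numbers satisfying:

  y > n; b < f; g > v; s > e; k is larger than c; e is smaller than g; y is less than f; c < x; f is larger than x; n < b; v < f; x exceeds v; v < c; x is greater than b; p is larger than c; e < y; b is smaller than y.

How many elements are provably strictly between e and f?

1

The relations place e below f. An element lies strictly between them when it is forced above e and also forced below f.
Above e: {y, s, g}. Below f: {v, n, c, b, y, x}.
Intersection: {y} — 1.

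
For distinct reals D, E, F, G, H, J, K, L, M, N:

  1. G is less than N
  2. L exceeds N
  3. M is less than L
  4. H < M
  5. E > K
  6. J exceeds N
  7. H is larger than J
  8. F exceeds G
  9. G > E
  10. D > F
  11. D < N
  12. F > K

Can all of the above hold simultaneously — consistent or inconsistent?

The single ordering K < E < G < F < D < N < J < H < M < L satisfies every listed relation, so no contradiction arises.

consistent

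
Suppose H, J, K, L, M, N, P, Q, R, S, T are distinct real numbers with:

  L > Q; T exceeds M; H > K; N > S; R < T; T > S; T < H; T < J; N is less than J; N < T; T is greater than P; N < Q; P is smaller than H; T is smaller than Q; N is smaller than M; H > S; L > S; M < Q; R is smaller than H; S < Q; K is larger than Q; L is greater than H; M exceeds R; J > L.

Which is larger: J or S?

S < N < M < T < Q < K < H < L < J, by transitivity through N, M, T, Q, K, H, L.
So S < J; J is the larger of the two.

J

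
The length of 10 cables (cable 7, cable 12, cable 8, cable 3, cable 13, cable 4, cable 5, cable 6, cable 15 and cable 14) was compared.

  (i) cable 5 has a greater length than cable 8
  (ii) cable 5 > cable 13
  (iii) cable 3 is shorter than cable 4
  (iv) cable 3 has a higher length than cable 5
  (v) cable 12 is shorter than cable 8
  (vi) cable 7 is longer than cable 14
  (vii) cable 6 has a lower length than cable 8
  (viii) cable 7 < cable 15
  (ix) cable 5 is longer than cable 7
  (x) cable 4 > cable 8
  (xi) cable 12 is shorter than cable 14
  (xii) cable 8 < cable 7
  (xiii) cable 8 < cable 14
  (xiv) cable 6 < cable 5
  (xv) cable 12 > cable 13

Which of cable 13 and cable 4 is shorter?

cable 13

Chaining the given relations: cable 13 < cable 12 < cable 8 < cable 14 < cable 7 < cable 5 < cable 3 < cable 4.
So cable 13 < cable 4; cable 13 is the shorter of the two.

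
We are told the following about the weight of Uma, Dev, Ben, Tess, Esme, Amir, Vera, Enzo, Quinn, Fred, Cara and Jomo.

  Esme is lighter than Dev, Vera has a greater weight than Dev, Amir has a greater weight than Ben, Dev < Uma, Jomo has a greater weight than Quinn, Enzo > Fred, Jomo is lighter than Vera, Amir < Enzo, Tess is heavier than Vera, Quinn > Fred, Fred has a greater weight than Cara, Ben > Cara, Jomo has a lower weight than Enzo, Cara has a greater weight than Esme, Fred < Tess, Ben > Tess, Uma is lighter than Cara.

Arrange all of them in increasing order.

Each adjacent pair is fixed by a given relation: Esme < Dev; Dev < Uma; Uma < Cara; Cara < Fred; Fred < Quinn; Quinn < Jomo; Jomo < Vera; Vera < Tess; Tess < Ben; Ben < Amir; Amir < Enzo. Chaining them end to end gives the full order.

Esme < Dev < Uma < Cara < Fred < Quinn < Jomo < Vera < Tess < Ben < Amir < Enzo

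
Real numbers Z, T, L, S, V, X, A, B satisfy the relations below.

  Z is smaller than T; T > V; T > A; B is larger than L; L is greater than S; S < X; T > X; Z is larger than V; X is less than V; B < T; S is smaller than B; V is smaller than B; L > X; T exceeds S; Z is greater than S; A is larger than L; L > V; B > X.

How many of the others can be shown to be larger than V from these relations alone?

The elements the relations force above V are L, B, A, Z, T — no chain reaches any other.
That is 5.

5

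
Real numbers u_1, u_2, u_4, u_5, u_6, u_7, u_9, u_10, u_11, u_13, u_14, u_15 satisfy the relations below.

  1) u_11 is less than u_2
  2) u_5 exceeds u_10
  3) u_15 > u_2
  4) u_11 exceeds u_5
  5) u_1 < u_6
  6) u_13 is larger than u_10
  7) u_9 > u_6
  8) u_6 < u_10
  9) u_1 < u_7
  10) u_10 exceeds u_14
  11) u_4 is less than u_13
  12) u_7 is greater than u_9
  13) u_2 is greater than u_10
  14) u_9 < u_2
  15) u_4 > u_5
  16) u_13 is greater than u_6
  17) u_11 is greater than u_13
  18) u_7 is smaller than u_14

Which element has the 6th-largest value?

Chaining the given pairs: u_1 < u_6 < u_9 < u_7 < u_14 < u_10 < u_5 < u_4 < u_13 < u_11 < u_2 < u_15.
The 6th largest is u_5.

u_5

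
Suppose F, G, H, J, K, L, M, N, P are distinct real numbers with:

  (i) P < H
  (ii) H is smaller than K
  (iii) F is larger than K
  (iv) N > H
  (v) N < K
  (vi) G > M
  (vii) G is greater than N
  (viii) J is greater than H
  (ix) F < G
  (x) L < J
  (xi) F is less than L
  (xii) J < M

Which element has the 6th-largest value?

K

Piecing the relations together gives one ordering: P < H < N < K < F < L < J < M < G.
Counting 6 from the largest end gives K.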